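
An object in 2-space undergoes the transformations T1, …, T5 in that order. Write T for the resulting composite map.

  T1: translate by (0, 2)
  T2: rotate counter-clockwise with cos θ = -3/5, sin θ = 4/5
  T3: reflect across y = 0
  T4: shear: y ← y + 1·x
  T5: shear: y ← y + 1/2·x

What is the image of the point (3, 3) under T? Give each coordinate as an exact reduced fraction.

T1 translate by (0, 2): (3, 3) → (3, 5)
T2 rotate counter-clockwise with cos θ = -3/5, sin θ = 4/5: (3, 5) → (-29/5, -3/5)
T3 reflect across y = 0: (-29/5, -3/5) → (-29/5, 3/5)
T4 shear: y ← y + 1·x: (-29/5, 3/5) → (-29/5, -26/5)
T5 shear: y ← y + 1/2·x: (-29/5, -26/5) → (-29/5, -81/10)

T(p) = (-29/5, -81/10)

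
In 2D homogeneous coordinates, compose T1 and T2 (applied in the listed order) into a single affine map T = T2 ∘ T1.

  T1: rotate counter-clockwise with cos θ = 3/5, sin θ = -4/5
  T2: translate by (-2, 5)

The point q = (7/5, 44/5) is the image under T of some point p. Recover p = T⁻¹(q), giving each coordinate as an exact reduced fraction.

T1 = [3/5 4/5 0; -4/5 3/5 0; 0 0 1]
T2·T1 = [3/5 4/5 -2; -4/5 3/5 5; 0 0 1]
det M = 1; M⁻¹ = [3/5 -4/5 26/5; 4/5 3/5 -7/5; 0 0 1]
M⁻¹ · (7/5, 44/5)ᵀ = (-1, 5)ᵀ

p = (-1, 5)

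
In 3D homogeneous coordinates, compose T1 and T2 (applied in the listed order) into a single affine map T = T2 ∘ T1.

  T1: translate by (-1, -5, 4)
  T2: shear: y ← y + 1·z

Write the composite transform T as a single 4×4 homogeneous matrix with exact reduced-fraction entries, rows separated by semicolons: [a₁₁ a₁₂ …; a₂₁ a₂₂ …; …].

T1 = [1 0 0 -1; 0 1 0 -5; 0 0 1 4; 0 0 0 1]
T2·T1 = [1 0 0 -1; 0 1 1 -1; 0 0 1 4; 0 0 0 1]

T = [1 0 0 -1; 0 1 1 -1; 0 0 1 4; 0 0 0 1]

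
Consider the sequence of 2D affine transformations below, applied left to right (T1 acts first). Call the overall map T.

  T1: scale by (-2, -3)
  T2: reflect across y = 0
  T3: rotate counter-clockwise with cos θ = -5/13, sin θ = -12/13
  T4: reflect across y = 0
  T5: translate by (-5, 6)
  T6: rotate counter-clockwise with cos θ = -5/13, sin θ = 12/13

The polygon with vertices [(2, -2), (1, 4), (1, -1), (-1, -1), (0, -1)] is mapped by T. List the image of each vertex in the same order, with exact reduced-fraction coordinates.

image vertices: (45/13, -108/13), (-1813/169, 498/169), (-1/13, -99/13), (-489/169, -1767/169), (-251/169, -1527/169)

T1 scale by (-2, -3): (2, -2) → (-4, 6); (1, 4) → (-2, -12); (1, -1) → (-2, 3); (-1, -1) → (2, 3); (0, -1) → (0, 3)
T2 reflect across y = 0: (-4, 6) → (-4, -6); (-2, -12) → (-2, 12); (-2, 3) → (-2, -3); (2, 3) → (2, -3); (0, 3) → (0, -3)
T3 rotate counter-clockwise with cos θ = -5/13, sin θ = -12/13: (-4, -6) → (-4, 6); (-2, 12) → (154/13, -36/13); (-2, -3) → (-2, 3); (2, -3) → (-46/13, -9/13); (0, -3) → (-36/13, 15/13)
T4 reflect across y = 0: (-4, 6) → (-4, -6); (154/13, -36/13) → (154/13, 36/13); (-2, 3) → (-2, -3); (-46/13, -9/13) → (-46/13, 9/13); (-36/13, 15/13) → (-36/13, -15/13)
T5 translate by (-5, 6): (-4, -6) → (-9, 0); (154/13, 36/13) → (89/13, 114/13); (-2, -3) → (-7, 3); (-46/13, 9/13) → (-111/13, 87/13); (-36/13, -15/13) → (-101/13, 63/13)
T6 rotate counter-clockwise with cos θ = -5/13, sin θ = 12/13: (-9, 0) → (45/13, -108/13); (89/13, 114/13) → (-1813/169, 498/169); (-7, 3) → (-1/13, -99/13); (-111/13, 87/13) → (-489/169, -1767/169); (-101/13, 63/13) → (-251/169, -1527/169)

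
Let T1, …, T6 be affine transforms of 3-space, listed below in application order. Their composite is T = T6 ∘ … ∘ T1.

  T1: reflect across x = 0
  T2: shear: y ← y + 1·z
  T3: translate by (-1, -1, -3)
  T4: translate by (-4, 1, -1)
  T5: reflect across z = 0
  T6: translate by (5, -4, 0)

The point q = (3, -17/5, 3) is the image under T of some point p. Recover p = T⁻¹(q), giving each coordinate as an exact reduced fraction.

p = (-3, -2/5, 1)

T1 = [-1 0 0 0; 0 1 0 0; 0 0 1 0; 0 0 0 1]
T2·T1 = [-1 0 0 0; 0 1 1 0; 0 0 1 0; 0 0 0 1]
T3·…·T1 = [-1 0 0 -1; 0 1 1 -1; 0 0 1 -3; 0 0 0 1]
T4·…·T1 = [-1 0 0 -5; 0 1 1 0; 0 0 1 -4; 0 0 0 1]
T5·…·T1 = [-1 0 0 -5; 0 1 1 0; 0 0 -1 4; 0 0 0 1]
T6·…·T1 = [-1 0 0 0; 0 1 1 -4; 0 0 -1 4; 0 0 0 1]
det M = 1; M⁻¹ = [-1 0 0 0; 0 1 1 0; 0 0 -1 4; 0 0 0 1]
M⁻¹ · (3, -17/5, 3)ᵀ = (-3, -2/5, 1)ᵀ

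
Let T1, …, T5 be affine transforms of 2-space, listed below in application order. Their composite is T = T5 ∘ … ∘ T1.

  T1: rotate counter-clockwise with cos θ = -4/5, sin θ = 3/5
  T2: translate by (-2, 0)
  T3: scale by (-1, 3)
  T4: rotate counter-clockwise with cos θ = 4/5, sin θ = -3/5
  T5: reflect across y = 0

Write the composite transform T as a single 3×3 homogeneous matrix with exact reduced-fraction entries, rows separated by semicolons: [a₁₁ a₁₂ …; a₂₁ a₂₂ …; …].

T = [43/25 -24/25 8/5; -24/25 57/25 6/5; 0 0 1]

T1 = [-4/5 -3/5 0; 3/5 -4/5 0; 0 0 1]
T2·T1 = [-4/5 -3/5 -2; 3/5 -4/5 0; 0 0 1]
T3·…·T1 = [4/5 3/5 2; 9/5 -12/5 0; 0 0 1]
T4·…·T1 = [43/25 -24/25 8/5; 24/25 -57/25 -6/5; 0 0 1]
T5·…·T1 = [43/25 -24/25 8/5; -24/25 57/25 6/5; 0 0 1]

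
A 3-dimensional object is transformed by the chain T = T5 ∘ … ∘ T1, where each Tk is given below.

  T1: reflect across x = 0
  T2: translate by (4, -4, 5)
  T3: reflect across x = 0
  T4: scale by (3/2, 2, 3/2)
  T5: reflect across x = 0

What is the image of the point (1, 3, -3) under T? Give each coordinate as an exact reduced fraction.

T(p) = (9/2, -2, 3)

T1 reflect across x = 0: (1, 3, -3) → (-1, 3, -3)
T2 translate by (4, -4, 5): (-1, 3, -3) → (3, -1, 2)
T3 reflect across x = 0: (3, -1, 2) → (-3, -1, 2)
T4 scale by (3/2, 2, 3/2): (-3, -1, 2) → (-9/2, -2, 3)
T5 reflect across x = 0: (-9/2, -2, 3) → (9/2, -2, 3)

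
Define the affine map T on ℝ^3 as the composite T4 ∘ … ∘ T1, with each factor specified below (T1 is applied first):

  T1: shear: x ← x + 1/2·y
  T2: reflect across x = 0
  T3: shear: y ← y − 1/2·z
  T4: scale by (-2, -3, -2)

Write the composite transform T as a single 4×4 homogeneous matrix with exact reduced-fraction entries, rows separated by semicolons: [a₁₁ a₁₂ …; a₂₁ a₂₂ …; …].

T = [2 1 0 0; 0 -3 3/2 0; 0 0 -2 0; 0 0 0 1]

T1 = [1 1/2 0 0; 0 1 0 0; 0 0 1 0; 0 0 0 1]
T2·T1 = [-1 -1/2 0 0; 0 1 0 0; 0 0 1 0; 0 0 0 1]
T3·…·T1 = [-1 -1/2 0 0; 0 1 -1/2 0; 0 0 1 0; 0 0 0 1]
T4·…·T1 = [2 1 0 0; 0 -3 3/2 0; 0 0 -2 0; 0 0 0 1]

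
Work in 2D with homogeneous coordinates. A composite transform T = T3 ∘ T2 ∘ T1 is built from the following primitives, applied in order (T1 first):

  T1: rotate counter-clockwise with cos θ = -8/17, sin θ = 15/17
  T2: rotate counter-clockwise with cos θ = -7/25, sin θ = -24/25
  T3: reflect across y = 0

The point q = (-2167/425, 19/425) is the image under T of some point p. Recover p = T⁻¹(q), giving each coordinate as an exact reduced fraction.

p = (-5, 1)

T1 = [-8/17 -15/17 0; 15/17 -8/17 0; 0 0 1]
T2·T1 = [416/425 -87/425 0; 87/425 416/425 0; 0 0 1]
T3·…·T1 = [416/425 -87/425 0; -87/425 -416/425 0; 0 0 1]
det M = -1; M⁻¹ = [416/425 -87/425 0; -87/425 -416/425 0; 0 0 1]
M⁻¹ · (-2167/425, 19/425)ᵀ = (-5, 1)ᵀ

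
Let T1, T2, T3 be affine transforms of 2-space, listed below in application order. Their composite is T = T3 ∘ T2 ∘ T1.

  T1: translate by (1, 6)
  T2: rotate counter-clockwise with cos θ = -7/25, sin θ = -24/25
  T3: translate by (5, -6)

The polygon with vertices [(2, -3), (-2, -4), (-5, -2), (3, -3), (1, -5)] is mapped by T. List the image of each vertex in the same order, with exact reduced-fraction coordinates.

image vertices: (176/25, -243/25), (36/5, -28/5), (249/25, -82/25), (169/25, -267/25), (27/5, -41/5)

T1 translate by (1, 6): (2, -3) → (3, 3); (-2, -4) → (-1, 2); (-5, -2) → (-4, 4); (3, -3) → (4, 3); (1, -5) → (2, 1)
T2 rotate counter-clockwise with cos θ = -7/25, sin θ = -24/25: (3, 3) → (51/25, -93/25); (-1, 2) → (11/5, 2/5); (-4, 4) → (124/25, 68/25); (4, 3) → (44/25, -117/25); (2, 1) → (2/5, -11/5)
T3 translate by (5, -6): (51/25, -93/25) → (176/25, -243/25); (11/5, 2/5) → (36/5, -28/5); (124/25, 68/25) → (249/25, -82/25); (44/25, -117/25) → (169/25, -267/25); (2/5, -11/5) → (27/5, -41/5)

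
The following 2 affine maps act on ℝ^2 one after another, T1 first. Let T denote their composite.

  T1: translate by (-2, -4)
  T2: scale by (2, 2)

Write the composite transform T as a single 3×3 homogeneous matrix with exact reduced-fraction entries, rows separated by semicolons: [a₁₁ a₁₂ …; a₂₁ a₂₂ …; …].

T1 = [1 0 -2; 0 1 -4; 0 0 1]
T2·T1 = [2 0 -4; 0 2 -8; 0 0 1]

T = [2 0 -4; 0 2 -8; 0 0 1]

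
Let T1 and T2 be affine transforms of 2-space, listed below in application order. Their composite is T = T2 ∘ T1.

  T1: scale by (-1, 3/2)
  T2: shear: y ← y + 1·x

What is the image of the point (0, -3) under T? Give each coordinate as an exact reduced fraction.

T1 scale by (-1, 3/2): (0, -3) → (0, -9/2)
T2 shear: y ← y + 1·x: (0, -9/2) → (0, -9/2)

T(p) = (0, -9/2)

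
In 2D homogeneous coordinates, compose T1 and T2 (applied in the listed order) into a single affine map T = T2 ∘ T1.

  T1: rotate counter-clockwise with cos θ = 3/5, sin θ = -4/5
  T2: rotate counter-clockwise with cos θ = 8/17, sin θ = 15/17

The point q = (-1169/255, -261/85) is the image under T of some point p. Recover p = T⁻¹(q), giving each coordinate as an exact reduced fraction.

p = (-5, -7/3)

T1 = [3/5 4/5 0; -4/5 3/5 0; 0 0 1]
T2·T1 = [84/85 -13/85 0; 13/85 84/85 0; 0 0 1]
det M = 1; M⁻¹ = [84/85 13/85 0; -13/85 84/85 0; 0 0 1]
M⁻¹ · (-1169/255, -261/85)ᵀ = (-5, -7/3)ᵀ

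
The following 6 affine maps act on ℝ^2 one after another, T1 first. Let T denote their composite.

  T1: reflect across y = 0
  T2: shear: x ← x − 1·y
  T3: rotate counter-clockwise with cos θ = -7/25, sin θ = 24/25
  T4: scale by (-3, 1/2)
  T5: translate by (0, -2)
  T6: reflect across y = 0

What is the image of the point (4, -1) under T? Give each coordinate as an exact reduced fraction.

T(p) = (27/5, 7/10)

T1 reflect across y = 0: (4, -1) → (4, 1)
T2 shear: x ← x − 1·y: (4, 1) → (3, 1)
T3 rotate counter-clockwise with cos θ = -7/25, sin θ = 24/25: (3, 1) → (-9/5, 13/5)
T4 scale by (-3, 1/2): (-9/5, 13/5) → (27/5, 13/10)
T5 translate by (0, -2): (27/5, 13/10) → (27/5, -7/10)
T6 reflect across y = 0: (27/5, -7/10) → (27/5, 7/10)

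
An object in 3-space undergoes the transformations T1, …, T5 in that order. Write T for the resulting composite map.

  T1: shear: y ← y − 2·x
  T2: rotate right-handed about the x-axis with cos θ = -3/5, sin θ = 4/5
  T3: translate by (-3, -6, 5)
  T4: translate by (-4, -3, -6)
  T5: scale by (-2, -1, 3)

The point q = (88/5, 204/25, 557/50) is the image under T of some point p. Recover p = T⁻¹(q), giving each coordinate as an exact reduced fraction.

T1 = [1 0 0 0; -2 1 0 0; 0 0 1 0; 0 0 0 1]
T2·T1 = [1 0 0 0; 6/5 -3/5 -4/5 0; -8/5 4/5 -3/5 0; 0 0 0 1]
T3·…·T1 = [1 0 0 -3; 6/5 -3/5 -4/5 -6; -8/5 4/5 -3/5 5; 0 0 0 1]
T4·…·T1 = [1 0 0 -7; 6/5 -3/5 -4/5 -9; -8/5 4/5 -3/5 -1; 0 0 0 1]
T5·…·T1 = [-2 0 0 14; -6/5 3/5 4/5 9; -24/5 12/5 -9/5 -3; 0 0 0 1]
det M = 6; M⁻¹ = [-1/2 0 0 7; -1 3/5 4/15 47/5; 0 4/5 -1/5 -39/5; 0 0 0 1]
M⁻¹ · (88/5, 204/25, 557/50)ᵀ = (-9/5, -1/3, -7/2)ᵀ

p = (-9/5, -1/3, -7/2)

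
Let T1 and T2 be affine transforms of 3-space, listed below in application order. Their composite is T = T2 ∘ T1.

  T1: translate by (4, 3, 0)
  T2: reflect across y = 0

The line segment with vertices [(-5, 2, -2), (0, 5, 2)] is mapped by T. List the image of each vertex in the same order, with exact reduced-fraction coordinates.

image vertices: (-1, -5, -2), (4, -8, 2)

T1 translate by (4, 3, 0): (-5, 2, -2) → (-1, 5, -2); (0, 5, 2) → (4, 8, 2)
T2 reflect across y = 0: (-1, 5, -2) → (-1, -5, -2); (4, 8, 2) → (4, -8, 2)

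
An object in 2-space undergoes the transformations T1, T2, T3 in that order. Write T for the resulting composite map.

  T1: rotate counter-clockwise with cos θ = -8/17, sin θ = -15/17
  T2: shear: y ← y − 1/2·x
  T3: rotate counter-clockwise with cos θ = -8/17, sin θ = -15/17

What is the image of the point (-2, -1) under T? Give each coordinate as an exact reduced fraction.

T(p) = (1109/578, -315/289)

T1 rotate counter-clockwise with cos θ = -8/17, sin θ = -15/17: (-2, -1) → (1/17, 38/17)
T2 shear: y ← y − 1/2·x: (1/17, 38/17) → (1/17, 75/34)
T3 rotate counter-clockwise with cos θ = -8/17, sin θ = -15/17: (1/17, 75/34) → (1109/578, -315/289)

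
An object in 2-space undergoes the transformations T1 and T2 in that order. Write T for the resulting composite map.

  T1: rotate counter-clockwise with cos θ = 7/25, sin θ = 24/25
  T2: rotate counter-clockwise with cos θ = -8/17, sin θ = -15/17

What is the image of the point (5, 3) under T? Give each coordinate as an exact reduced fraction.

T1 rotate counter-clockwise with cos θ = 7/25, sin θ = 24/25: (5, 3) → (-37/25, 141/25)
T2 rotate counter-clockwise with cos θ = -8/17, sin θ = -15/17: (-37/25, 141/25) → (2411/425, -573/425)

T(p) = (2411/425, -573/425)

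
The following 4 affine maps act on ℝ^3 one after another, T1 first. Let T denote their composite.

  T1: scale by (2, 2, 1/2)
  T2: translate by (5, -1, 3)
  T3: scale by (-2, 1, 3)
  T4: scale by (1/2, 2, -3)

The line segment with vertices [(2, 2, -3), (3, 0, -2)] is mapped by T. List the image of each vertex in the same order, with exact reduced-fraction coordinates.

image vertices: (-9, 6, -27/2), (-11, -2, -18)

T1 scale by (2, 2, 1/2): (2, 2, -3) → (4, 4, -3/2); (3, 0, -2) → (6, 0, -1)
T2 translate by (5, -1, 3): (4, 4, -3/2) → (9, 3, 3/2); (6, 0, -1) → (11, -1, 2)
T3 scale by (-2, 1, 3): (9, 3, 3/2) → (-18, 3, 9/2); (11, -1, 2) → (-22, -1, 6)
T4 scale by (1/2, 2, -3): (-18, 3, 9/2) → (-9, 6, -27/2); (-22, -1, 6) → (-11, -2, -18)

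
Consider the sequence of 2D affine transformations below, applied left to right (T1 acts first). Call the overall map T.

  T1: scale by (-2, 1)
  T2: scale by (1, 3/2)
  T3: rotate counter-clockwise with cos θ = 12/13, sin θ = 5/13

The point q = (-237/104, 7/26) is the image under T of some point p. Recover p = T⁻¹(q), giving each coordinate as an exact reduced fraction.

T1 = [-2 0 0; 0 1 0; 0 0 1]
T2·T1 = [-2 0 0; 0 3/2 0; 0 0 1]
T3·…·T1 = [-24/13 -15/26 0; -10/13 18/13 0; 0 0 1]
det M = -3; M⁻¹ = [-6/13 -5/26 0; -10/39 8/13 0; 0 0 1]
M⁻¹ · (-237/104, 7/26)ᵀ = (1, 3/4)ᵀ

p = (1, 3/4)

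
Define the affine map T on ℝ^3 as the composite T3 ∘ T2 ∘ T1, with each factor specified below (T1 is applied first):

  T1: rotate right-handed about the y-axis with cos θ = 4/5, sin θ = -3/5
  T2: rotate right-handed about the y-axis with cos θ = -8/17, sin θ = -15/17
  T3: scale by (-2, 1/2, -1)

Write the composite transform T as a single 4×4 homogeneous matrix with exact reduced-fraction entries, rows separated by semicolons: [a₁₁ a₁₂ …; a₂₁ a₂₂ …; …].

T1 = [4/5 0 -3/5 0; 0 1 0 0; 3/5 0 4/5 0; 0 0 0 1]
T2·T1 = [-77/85 0 -36/85 0; 0 1 0 0; 36/85 0 -77/85 0; 0 0 0 1]
T3·…·T1 = [154/85 0 72/85 0; 0 1/2 0 0; -36/85 0 77/85 0; 0 0 0 1]

T = [154/85 0 72/85 0; 0 1/2 0 0; -36/85 0 77/85 0; 0 0 0 1]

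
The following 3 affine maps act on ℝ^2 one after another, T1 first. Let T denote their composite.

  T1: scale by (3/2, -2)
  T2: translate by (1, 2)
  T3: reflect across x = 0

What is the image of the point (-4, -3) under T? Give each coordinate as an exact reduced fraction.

T(p) = (5, 8)

T1 scale by (3/2, -2): (-4, -3) → (-6, 6)
T2 translate by (1, 2): (-6, 6) → (-5, 8)
T3 reflect across x = 0: (-5, 8) → (5, 8)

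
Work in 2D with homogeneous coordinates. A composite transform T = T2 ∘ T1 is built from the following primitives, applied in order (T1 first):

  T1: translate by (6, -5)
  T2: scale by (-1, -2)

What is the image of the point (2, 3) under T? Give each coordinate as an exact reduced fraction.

T(p) = (-8, 4)

T1 translate by (6, -5): (2, 3) → (8, -2)
T2 scale by (-1, -2): (8, -2) → (-8, 4)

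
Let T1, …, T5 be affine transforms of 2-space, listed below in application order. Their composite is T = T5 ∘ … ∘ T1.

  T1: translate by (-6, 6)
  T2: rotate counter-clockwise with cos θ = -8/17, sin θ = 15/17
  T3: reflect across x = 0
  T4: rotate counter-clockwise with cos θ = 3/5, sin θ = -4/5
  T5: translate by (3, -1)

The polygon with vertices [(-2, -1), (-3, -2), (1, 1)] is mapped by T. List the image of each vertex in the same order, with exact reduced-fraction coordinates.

image vertices: (-352/85, -609/85), (-449/85, -538/85), (-74/85, -738/85)

T1 translate by (-6, 6): (-2, -1) → (-8, 5); (-3, -2) → (-9, 4); (1, 1) → (-5, 7)
T2 rotate counter-clockwise with cos θ = -8/17, sin θ = 15/17: (-8, 5) → (-11/17, -160/17); (-9, 4) → (12/17, -167/17); (-5, 7) → (-65/17, -131/17)
T3 reflect across x = 0: (-11/17, -160/17) → (11/17, -160/17); (12/17, -167/17) → (-12/17, -167/17); (-65/17, -131/17) → (65/17, -131/17)
T4 rotate counter-clockwise with cos θ = 3/5, sin θ = -4/5: (11/17, -160/17) → (-607/85, -524/85); (-12/17, -167/17) → (-704/85, -453/85); (65/17, -131/17) → (-329/85, -653/85)
T5 translate by (3, -1): (-607/85, -524/85) → (-352/85, -609/85); (-704/85, -453/85) → (-449/85, -538/85); (-329/85, -653/85) → (-74/85, -738/85)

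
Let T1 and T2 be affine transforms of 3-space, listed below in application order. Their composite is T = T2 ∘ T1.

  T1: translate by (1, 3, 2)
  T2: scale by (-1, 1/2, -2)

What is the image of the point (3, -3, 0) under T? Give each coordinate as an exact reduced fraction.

T1 translate by (1, 3, 2): (3, -3, 0) → (4, 0, 2)
T2 scale by (-1, 1/2, -2): (4, 0, 2) → (-4, 0, -4)

T(p) = (-4, 0, -4)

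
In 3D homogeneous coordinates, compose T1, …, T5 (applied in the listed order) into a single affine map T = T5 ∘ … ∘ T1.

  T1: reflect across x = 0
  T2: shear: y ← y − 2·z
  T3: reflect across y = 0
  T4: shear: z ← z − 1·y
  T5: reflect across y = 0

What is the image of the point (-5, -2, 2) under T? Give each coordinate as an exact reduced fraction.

T1 reflect across x = 0: (-5, -2, 2) → (5, -2, 2)
T2 shear: y ← y − 2·z: (5, -2, 2) → (5, -6, 2)
T3 reflect across y = 0: (5, -6, 2) → (5, 6, 2)
T4 shear: z ← z − 1·y: (5, 6, 2) → (5, 6, -4)
T5 reflect across y = 0: (5, 6, -4) → (5, -6, -4)

T(p) = (5, -6, -4)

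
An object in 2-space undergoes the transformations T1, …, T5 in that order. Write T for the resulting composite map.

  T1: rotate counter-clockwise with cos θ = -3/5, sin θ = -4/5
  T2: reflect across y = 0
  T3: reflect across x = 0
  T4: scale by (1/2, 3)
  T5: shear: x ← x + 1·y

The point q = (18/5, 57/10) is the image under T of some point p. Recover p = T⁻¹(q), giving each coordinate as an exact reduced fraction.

T1 = [-3/5 4/5 0; -4/5 -3/5 0; 0 0 1]
T2·T1 = [-3/5 4/5 0; 4/5 3/5 0; 0 0 1]
T3·…·T1 = [3/5 -4/5 0; 4/5 3/5 0; 0 0 1]
T4·…·T1 = [3/10 -2/5 0; 12/5 9/5 0; 0 0 1]
T5·…·T1 = [27/10 7/5 0; 12/5 9/5 0; 0 0 1]
det M = 3/2; M⁻¹ = [6/5 -14/15 0; -8/5 9/5 0; 0 0 1]
M⁻¹ · (18/5, 57/10)ᵀ = (-1, 9/2)ᵀ

p = (-1, 9/2)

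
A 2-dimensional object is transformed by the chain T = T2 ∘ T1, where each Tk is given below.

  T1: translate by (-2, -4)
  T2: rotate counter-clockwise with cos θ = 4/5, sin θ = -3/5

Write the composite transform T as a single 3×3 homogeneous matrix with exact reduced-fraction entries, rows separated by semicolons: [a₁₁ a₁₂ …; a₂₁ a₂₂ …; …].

T1 = [1 0 -2; 0 1 -4; 0 0 1]
T2·T1 = [4/5 3/5 -4; -3/5 4/5 -2; 0 0 1]

T = [4/5 3/5 -4; -3/5 4/5 -2; 0 0 1]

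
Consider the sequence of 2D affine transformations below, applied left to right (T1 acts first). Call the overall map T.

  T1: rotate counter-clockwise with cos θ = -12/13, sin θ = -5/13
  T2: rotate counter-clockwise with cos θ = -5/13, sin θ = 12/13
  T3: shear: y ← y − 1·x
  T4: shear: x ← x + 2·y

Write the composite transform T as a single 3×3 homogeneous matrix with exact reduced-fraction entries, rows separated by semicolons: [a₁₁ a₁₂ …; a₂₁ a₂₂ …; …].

T1 = [-12/13 5/13 0; -5/13 -12/13 0; 0 0 1]
T2·T1 = [120/169 119/169 0; -119/169 120/169 0; 0 0 1]
T3·…·T1 = [120/169 119/169 0; -239/169 1/169 0; 0 0 1]
T4·…·T1 = [-358/169 121/169 0; -239/169 1/169 0; 0 0 1]

T = [-358/169 121/169 0; -239/169 1/169 0; 0 0 1]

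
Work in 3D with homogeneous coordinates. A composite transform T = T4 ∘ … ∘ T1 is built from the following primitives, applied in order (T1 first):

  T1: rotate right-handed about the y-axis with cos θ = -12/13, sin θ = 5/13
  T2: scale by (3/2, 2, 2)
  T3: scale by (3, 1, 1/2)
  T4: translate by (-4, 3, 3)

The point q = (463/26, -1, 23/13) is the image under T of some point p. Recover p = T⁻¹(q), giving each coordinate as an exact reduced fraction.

T1 = [-12/13 0 5/13 0; 0 1 0 0; -5/13 0 -12/13 0; 0 0 0 1]
T2·T1 = [-18/13 0 15/26 0; 0 2 0 0; -10/13 0 -24/13 0; 0 0 0 1]
T3·…·T1 = [-54/13 0 45/26 0; 0 2 0 0; -5/13 0 -12/13 0; 0 0 0 1]
T4·…·T1 = [-54/13 0 45/26 -4; 0 2 0 3; -5/13 0 -12/13 3; 0 0 0 1]
det M = 9; M⁻¹ = [-8/39 0 -5/13 1/3; 0 1/2 0 -3/2; 10/117 0 -12/13 28/9; 0 0 0 1]
M⁻¹ · (463/26, -1, 23/13)ᵀ = (-4, -2, 3)ᵀ

p = (-4, -2, 3)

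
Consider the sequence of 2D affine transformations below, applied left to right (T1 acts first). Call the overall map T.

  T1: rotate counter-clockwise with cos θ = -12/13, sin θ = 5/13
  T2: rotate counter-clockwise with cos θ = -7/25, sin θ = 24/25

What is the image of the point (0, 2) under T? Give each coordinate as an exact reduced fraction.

T1 rotate counter-clockwise with cos θ = -12/13, sin θ = 5/13: (0, 2) → (-10/13, -24/13)
T2 rotate counter-clockwise with cos θ = -7/25, sin θ = 24/25: (-10/13, -24/13) → (646/325, -72/325)

T(p) = (646/325, -72/325)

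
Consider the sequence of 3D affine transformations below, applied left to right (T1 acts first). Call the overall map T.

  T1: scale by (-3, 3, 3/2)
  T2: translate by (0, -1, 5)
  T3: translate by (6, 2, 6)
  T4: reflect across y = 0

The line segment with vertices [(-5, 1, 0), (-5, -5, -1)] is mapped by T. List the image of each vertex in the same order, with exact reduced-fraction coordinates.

image vertices: (21, -4, 11), (21, 14, 19/2)

T1 scale by (-3, 3, 3/2): (-5, 1, 0) → (15, 3, 0); (-5, -5, -1) → (15, -15, -3/2)
T2 translate by (0, -1, 5): (15, 3, 0) → (15, 2, 5); (15, -15, -3/2) → (15, -16, 7/2)
T3 translate by (6, 2, 6): (15, 2, 5) → (21, 4, 11); (15, -16, 7/2) → (21, -14, 19/2)
T4 reflect across y = 0: (21, 4, 11) → (21, -4, 11); (21, -14, 19/2) → (21, 14, 19/2)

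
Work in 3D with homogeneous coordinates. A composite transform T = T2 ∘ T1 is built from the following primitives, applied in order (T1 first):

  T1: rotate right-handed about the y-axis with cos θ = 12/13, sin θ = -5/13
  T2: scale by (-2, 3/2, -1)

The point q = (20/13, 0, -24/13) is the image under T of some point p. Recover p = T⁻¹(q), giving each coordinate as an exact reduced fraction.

p = (0, 0, 2)

T1 = [12/13 0 -5/13 0; 0 1 0 0; 5/13 0 12/13 0; 0 0 0 1]
T2·T1 = [-24/13 0 10/13 0; 0 3/2 0 0; -5/13 0 -12/13 0; 0 0 0 1]
det M = 3; M⁻¹ = [-6/13 0 -5/13 0; 0 2/3 0 0; 5/26 0 -12/13 0; 0 0 0 1]
M⁻¹ · (20/13, 0, -24/13)ᵀ = (0, 0, 2)ᵀ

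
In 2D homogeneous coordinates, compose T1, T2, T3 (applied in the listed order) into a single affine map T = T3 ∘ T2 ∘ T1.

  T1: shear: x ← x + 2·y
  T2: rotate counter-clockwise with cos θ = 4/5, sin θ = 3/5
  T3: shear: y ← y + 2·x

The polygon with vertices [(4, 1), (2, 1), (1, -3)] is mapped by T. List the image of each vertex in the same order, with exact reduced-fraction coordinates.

T1 shear: x ← x + 2·y: (4, 1) → (6, 1); (2, 1) → (4, 1); (1, -3) → (-5, -3)
T2 rotate counter-clockwise with cos θ = 4/5, sin θ = 3/5: (6, 1) → (21/5, 22/5); (4, 1) → (13/5, 16/5); (-5, -3) → (-11/5, -27/5)
T3 shear: y ← y + 2·x: (21/5, 22/5) → (21/5, 64/5); (13/5, 16/5) → (13/5, 42/5); (-11/5, -27/5) → (-11/5, -49/5)

image vertices: (21/5, 64/5), (13/5, 42/5), (-11/5, -49/5)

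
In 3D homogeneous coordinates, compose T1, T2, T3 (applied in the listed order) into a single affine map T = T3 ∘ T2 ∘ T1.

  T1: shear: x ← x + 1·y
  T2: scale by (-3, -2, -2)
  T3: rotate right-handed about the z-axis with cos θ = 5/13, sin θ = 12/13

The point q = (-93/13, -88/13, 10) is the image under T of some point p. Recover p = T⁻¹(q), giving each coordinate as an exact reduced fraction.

T1 = [1 1 0 0; 0 1 0 0; 0 0 1 0; 0 0 0 1]
T2·T1 = [-3 -3 0 0; 0 -2 0 0; 0 0 -2 0; 0 0 0 1]
T3·…·T1 = [-15/13 9/13 0 0; -36/13 -46/13 0 0; 0 0 -2 0; 0 0 0 1]
det M = -12; M⁻¹ = [-23/39 -3/26 0 0; 6/13 -5/26 0 0; 0 0 -1/2 0; 0 0 0 1]
M⁻¹ · (-93/13, -88/13, 10)ᵀ = (5, -2, -5)ᵀ

p = (5, -2, -5)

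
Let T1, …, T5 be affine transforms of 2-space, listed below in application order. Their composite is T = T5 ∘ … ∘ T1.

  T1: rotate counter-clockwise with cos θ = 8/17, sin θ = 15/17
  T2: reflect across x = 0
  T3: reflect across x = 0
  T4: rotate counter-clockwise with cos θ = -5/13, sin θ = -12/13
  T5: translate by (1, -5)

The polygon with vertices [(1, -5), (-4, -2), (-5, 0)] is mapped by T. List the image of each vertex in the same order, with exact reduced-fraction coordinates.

T1 rotate counter-clockwise with cos θ = 8/17, sin θ = 15/17: (1, -5) → (83/17, -25/17); (-4, -2) → (-2/17, -76/17); (-5, 0) → (-40/17, -75/17)
T2 reflect across x = 0: (83/17, -25/17) → (-83/17, -25/17); (-2/17, -76/17) → (2/17, -76/17); (-40/17, -75/17) → (40/17, -75/17)
T3 reflect across x = 0: (-83/17, -25/17) → (83/17, -25/17); (2/17, -76/17) → (-2/17, -76/17); (40/17, -75/17) → (-40/17, -75/17)
T4 rotate counter-clockwise with cos θ = -5/13, sin θ = -12/13: (83/17, -25/17) → (-55/17, -67/17); (-2/17, -76/17) → (-902/221, 404/221); (-40/17, -75/17) → (-700/221, 855/221)
T5 translate by (1, -5): (-55/17, -67/17) → (-38/17, -152/17); (-902/221, 404/221) → (-681/221, -701/221); (-700/221, 855/221) → (-479/221, -250/221)

image vertices: (-38/17, -152/17), (-681/221, -701/221), (-479/221, -250/221)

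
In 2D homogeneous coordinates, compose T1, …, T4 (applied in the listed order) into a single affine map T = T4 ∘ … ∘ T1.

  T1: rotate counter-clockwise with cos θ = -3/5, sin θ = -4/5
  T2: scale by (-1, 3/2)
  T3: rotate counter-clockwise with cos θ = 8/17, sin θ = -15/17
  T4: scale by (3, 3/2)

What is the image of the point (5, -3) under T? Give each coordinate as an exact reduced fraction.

T1 rotate counter-clockwise with cos θ = -3/5, sin θ = -4/5: (5, -3) → (-27/5, -11/5)
T2 scale by (-1, 3/2): (-27/5, -11/5) → (27/5, -33/10)
T3 rotate counter-clockwise with cos θ = 8/17, sin θ = -15/17: (27/5, -33/10) → (-63/170, -537/85)
T4 scale by (3, 3/2): (-63/170, -537/85) → (-189/170, -1611/170)

T(p) = (-189/170, -1611/170)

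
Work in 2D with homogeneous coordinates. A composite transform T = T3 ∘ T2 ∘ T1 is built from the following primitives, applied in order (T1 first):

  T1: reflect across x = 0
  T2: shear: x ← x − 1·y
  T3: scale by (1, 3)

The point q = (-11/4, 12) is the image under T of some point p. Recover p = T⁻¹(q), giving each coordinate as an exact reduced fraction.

T1 = [-1 0 0; 0 1 0; 0 0 1]
T2·T1 = [-1 -1 0; 0 1 0; 0 0 1]
T3·…·T1 = [-1 -1 0; 0 3 0; 0 0 1]
det M = -3; M⁻¹ = [-1 -1/3 0; 0 1/3 0; 0 0 1]
M⁻¹ · (-11/4, 12)ᵀ = (-5/4, 4)ᵀ

p = (-5/4, 4)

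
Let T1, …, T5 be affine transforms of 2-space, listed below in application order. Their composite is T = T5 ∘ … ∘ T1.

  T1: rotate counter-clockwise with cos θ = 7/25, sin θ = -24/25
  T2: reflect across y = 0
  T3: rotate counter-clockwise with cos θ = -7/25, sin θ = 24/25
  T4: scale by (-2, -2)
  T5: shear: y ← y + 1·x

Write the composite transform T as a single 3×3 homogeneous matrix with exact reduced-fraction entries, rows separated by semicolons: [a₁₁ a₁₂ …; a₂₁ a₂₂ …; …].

T1 = [7/25 24/25 0; -24/25 7/25 0; 0 0 1]
T2·T1 = [7/25 24/25 0; 24/25 -7/25 0; 0 0 1]
T3·…·T1 = [-1 0 0; 0 1 0; 0 0 1]
T4·…·T1 = [2 0 0; 0 -2 0; 0 0 1]
T5·…·T1 = [2 0 0; 2 -2 0; 0 0 1]

T = [2 0 0; 2 -2 0; 0 0 1]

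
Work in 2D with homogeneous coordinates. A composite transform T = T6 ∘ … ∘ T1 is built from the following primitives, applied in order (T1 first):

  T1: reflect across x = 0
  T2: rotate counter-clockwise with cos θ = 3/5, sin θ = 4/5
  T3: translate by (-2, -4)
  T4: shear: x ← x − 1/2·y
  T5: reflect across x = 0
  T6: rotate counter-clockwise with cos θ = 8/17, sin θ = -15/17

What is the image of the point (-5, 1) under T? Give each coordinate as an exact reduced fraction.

T1 reflect across x = 0: (-5, 1) → (5, 1)
T2 rotate counter-clockwise with cos θ = 3/5, sin θ = 4/5: (5, 1) → (11/5, 23/5)
T3 translate by (-2, -4): (11/5, 23/5) → (1/5, 3/5)
T4 shear: x ← x − 1/2·y: (1/5, 3/5) → (-1/10, 3/5)
T5 reflect across x = 0: (-1/10, 3/5) → (1/10, 3/5)
T6 rotate counter-clockwise with cos θ = 8/17, sin θ = -15/17: (1/10, 3/5) → (49/85, 33/170)

T(p) = (49/85, 33/170)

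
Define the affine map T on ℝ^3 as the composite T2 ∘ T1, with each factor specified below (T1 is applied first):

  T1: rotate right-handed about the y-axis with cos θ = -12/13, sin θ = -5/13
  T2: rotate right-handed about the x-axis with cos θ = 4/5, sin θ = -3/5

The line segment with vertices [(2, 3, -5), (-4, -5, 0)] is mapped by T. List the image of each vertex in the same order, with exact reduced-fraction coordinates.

image vertices: (1/13, 366/65, 163/65), (48/13, -64/13, 23/13)

T1 rotate right-handed about the y-axis with cos θ = -12/13, sin θ = -5/13: (2, 3, -5) → (1/13, 3, 70/13); (-4, -5, 0) → (48/13, -5, -20/13)
T2 rotate right-handed about the x-axis with cos θ = 4/5, sin θ = -3/5: (1/13, 3, 70/13) → (1/13, 366/65, 163/65); (48/13, -5, -20/13) → (48/13, -64/13, 23/13)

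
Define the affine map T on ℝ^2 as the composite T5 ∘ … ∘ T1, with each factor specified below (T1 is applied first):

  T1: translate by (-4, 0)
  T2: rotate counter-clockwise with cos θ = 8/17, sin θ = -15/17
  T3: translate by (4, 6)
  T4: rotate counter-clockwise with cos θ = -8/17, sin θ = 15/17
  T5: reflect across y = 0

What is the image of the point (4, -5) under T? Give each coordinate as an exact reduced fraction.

T(p) = (-874/289, 601/289)

T1 translate by (-4, 0): (4, -5) → (0, -5)
T2 rotate counter-clockwise with cos θ = 8/17, sin θ = -15/17: (0, -5) → (-75/17, -40/17)
T3 translate by (4, 6): (-75/17, -40/17) → (-7/17, 62/17)
T4 rotate counter-clockwise with cos θ = -8/17, sin θ = 15/17: (-7/17, 62/17) → (-874/289, -601/289)
T5 reflect across y = 0: (-874/289, -601/289) → (-874/289, 601/289)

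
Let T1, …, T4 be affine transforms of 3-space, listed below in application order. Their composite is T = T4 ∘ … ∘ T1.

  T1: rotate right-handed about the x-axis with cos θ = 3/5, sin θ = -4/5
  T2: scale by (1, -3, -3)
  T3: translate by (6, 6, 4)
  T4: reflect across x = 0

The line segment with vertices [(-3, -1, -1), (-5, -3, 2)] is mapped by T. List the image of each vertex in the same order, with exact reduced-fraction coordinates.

T1 rotate right-handed about the x-axis with cos θ = 3/5, sin θ = -4/5: (-3, -1, -1) → (-3, -7/5, 1/5); (-5, -3, 2) → (-5, -1/5, 18/5)
T2 scale by (1, -3, -3): (-3, -7/5, 1/5) → (-3, 21/5, -3/5); (-5, -1/5, 18/5) → (-5, 3/5, -54/5)
T3 translate by (6, 6, 4): (-3, 21/5, -3/5) → (3, 51/5, 17/5); (-5, 3/5, -54/5) → (1, 33/5, -34/5)
T4 reflect across x = 0: (3, 51/5, 17/5) → (-3, 51/5, 17/5); (1, 33/5, -34/5) → (-1, 33/5, -34/5)

image vertices: (-3, 51/5, 17/5), (-1, 33/5, -34/5)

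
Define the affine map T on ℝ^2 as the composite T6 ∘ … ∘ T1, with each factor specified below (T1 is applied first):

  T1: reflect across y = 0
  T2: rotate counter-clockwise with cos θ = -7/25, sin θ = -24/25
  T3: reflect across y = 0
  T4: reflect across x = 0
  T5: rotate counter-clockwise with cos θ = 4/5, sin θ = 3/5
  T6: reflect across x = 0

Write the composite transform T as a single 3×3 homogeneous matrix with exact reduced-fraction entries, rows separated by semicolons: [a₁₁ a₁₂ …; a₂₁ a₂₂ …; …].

T = [44/125 -117/125 0; 117/125 44/125 0; 0 0 1]

T1 = [1 0 0; 0 -1 0; 0 0 1]
T2·T1 = [-7/25 -24/25 0; -24/25 7/25 0; 0 0 1]
T3·…·T1 = [-7/25 -24/25 0; 24/25 -7/25 0; 0 0 1]
T4·…·T1 = [7/25 24/25 0; 24/25 -7/25 0; 0 0 1]
T5·…·T1 = [-44/125 117/125 0; 117/125 44/125 0; 0 0 1]
T6·…·T1 = [44/125 -117/125 0; 117/125 44/125 0; 0 0 1]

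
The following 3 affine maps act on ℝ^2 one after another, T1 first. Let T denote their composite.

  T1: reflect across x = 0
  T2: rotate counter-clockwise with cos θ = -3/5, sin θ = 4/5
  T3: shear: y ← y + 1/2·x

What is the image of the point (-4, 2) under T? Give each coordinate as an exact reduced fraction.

T(p) = (-4, 0)

T1 reflect across x = 0: (-4, 2) → (4, 2)
T2 rotate counter-clockwise with cos θ = -3/5, sin θ = 4/5: (4, 2) → (-4, 2)
T3 shear: y ← y + 1/2·x: (-4, 2) → (-4, 0)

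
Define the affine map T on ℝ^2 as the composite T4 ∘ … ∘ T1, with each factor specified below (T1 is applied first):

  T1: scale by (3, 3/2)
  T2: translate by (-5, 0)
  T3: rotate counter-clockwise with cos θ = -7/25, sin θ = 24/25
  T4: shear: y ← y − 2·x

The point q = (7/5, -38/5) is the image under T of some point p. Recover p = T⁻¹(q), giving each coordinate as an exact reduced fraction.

p = (0, 0)

T1 = [3 0 0; 0 3/2 0; 0 0 1]
T2·T1 = [3 0 -5; 0 3/2 0; 0 0 1]
T3·…·T1 = [-21/25 -36/25 7/5; 72/25 -21/50 -24/5; 0 0 1]
T4·…·T1 = [-21/25 -36/25 7/5; 114/25 123/50 -38/5; 0 0 1]
det M = 9/2; M⁻¹ = [41/75 8/25 5/3; -76/75 -14/75 0; 0 0 1]
M⁻¹ · (7/5, -38/5)ᵀ = (0, 0)ᵀ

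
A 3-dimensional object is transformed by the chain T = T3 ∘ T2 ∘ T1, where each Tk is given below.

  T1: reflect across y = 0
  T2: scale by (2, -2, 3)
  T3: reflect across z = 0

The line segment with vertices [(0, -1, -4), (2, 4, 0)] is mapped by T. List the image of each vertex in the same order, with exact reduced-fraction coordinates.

T1 reflect across y = 0: (0, -1, -4) → (0, 1, -4); (2, 4, 0) → (2, -4, 0)
T2 scale by (2, -2, 3): (0, 1, -4) → (0, -2, -12); (2, -4, 0) → (4, 8, 0)
T3 reflect across z = 0: (0, -2, -12) → (0, -2, 12); (4, 8, 0) → (4, 8, 0)

image vertices: (0, -2, 12), (4, 8, 0)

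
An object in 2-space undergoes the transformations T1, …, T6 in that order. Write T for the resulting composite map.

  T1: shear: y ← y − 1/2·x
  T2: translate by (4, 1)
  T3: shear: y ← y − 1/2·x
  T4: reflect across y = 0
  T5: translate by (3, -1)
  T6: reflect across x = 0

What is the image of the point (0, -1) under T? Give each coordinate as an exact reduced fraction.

T(p) = (-7, 1)

T1 shear: y ← y − 1/2·x: (0, -1) → (0, -1)
T2 translate by (4, 1): (0, -1) → (4, 0)
T3 shear: y ← y − 1/2·x: (4, 0) → (4, -2)
T4 reflect across y = 0: (4, -2) → (4, 2)
T5 translate by (3, -1): (4, 2) → (7, 1)
T6 reflect across x = 0: (7, 1) → (-7, 1)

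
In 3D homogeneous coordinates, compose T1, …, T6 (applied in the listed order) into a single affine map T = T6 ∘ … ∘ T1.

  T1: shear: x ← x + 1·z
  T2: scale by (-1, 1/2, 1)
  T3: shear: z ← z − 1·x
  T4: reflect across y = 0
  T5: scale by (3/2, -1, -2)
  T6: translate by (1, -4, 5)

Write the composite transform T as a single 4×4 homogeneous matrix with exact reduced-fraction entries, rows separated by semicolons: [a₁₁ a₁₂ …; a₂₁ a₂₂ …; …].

T = [-3/2 0 -3/2 1; 0 1/2 0 -4; -2 0 -4 5; 0 0 0 1]

T1 = [1 0 1 0; 0 1 0 0; 0 0 1 0; 0 0 0 1]
T2·T1 = [-1 0 -1 0; 0 1/2 0 0; 0 0 1 0; 0 0 0 1]
T3·…·T1 = [-1 0 -1 0; 0 1/2 0 0; 1 0 2 0; 0 0 0 1]
T4·…·T1 = [-1 0 -1 0; 0 -1/2 0 0; 1 0 2 0; 0 0 0 1]
T5·…·T1 = [-3/2 0 -3/2 0; 0 1/2 0 0; -2 0 -4 0; 0 0 0 1]
T6·…·T1 = [-3/2 0 -3/2 1; 0 1/2 0 -4; -2 0 -4 5; 0 0 0 1]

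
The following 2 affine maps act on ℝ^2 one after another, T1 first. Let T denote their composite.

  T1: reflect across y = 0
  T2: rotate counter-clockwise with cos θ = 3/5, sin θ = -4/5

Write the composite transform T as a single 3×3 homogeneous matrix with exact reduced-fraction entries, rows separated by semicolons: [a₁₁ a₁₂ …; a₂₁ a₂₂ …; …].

T1 = [1 0 0; 0 -1 0; 0 0 1]
T2·T1 = [3/5 -4/5 0; -4/5 -3/5 0; 0 0 1]

T = [3/5 -4/5 0; -4/5 -3/5 0; 0 0 1]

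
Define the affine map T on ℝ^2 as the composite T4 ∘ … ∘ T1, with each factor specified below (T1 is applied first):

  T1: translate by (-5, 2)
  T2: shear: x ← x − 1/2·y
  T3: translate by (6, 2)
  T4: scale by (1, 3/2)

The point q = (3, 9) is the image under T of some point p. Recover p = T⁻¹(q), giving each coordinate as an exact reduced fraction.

T1 = [1 0 -5; 0 1 2; 0 0 1]
T2·T1 = [1 -1/2 -6; 0 1 2; 0 0 1]
T3·…·T1 = [1 -1/2 0; 0 1 4; 0 0 1]
T4·…·T1 = [1 -1/2 0; 0 3/2 6; 0 0 1]
det M = 3/2; M⁻¹ = [1 1/3 -2; 0 2/3 -4; 0 0 1]
M⁻¹ · (3, 9)ᵀ = (4, 2)ᵀ

p = (4, 2)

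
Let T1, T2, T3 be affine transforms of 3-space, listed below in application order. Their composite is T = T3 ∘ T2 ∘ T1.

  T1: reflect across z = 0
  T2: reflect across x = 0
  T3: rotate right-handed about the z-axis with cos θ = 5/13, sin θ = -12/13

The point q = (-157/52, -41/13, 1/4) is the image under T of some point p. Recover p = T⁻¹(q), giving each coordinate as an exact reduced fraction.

T1 = [1 0 0 0; 0 1 0 0; 0 0 -1 0; 0 0 0 1]
T2·T1 = [-1 0 0 0; 0 1 0 0; 0 0 -1 0; 0 0 0 1]
T3·…·T1 = [-5/13 12/13 0 0; 12/13 5/13 0 0; 0 0 -1 0; 0 0 0 1]
det M = 1; M⁻¹ = [-5/13 12/13 0 0; 12/13 5/13 0 0; 0 0 -1 0; 0 0 0 1]
M⁻¹ · (-157/52, -41/13, 1/4)ᵀ = (-7/4, -4, -1/4)ᵀ

p = (-7/4, -4, -1/4)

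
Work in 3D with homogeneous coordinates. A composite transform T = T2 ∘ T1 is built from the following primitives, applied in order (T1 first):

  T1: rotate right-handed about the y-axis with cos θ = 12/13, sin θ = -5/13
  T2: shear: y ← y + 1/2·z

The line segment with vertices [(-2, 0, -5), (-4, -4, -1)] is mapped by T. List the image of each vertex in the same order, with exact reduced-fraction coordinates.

image vertices: (1/13, -35/13, -70/13), (-43/13, -68/13, -32/13)

T1 rotate right-handed about the y-axis with cos θ = 12/13, sin θ = -5/13: (-2, 0, -5) → (1/13, 0, -70/13); (-4, -4, -1) → (-43/13, -4, -32/13)
T2 shear: y ← y + 1/2·z: (1/13, 0, -70/13) → (1/13, -35/13, -70/13); (-43/13, -4, -32/13) → (-43/13, -68/13, -32/13)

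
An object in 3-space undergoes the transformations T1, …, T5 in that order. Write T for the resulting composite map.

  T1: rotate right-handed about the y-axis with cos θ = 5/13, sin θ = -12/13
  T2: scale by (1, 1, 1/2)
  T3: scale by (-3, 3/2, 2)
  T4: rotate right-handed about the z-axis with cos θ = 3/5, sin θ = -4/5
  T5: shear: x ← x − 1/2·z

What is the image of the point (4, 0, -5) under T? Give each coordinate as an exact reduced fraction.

T(p) = (-311/26, 192/13, 23/13)

T1 rotate right-handed about the y-axis with cos θ = 5/13, sin θ = -12/13: (4, 0, -5) → (80/13, 0, 23/13)
T2 scale by (1, 1, 1/2): (80/13, 0, 23/13) → (80/13, 0, 23/26)
T3 scale by (-3, 3/2, 2): (80/13, 0, 23/26) → (-240/13, 0, 23/13)
T4 rotate right-handed about the z-axis with cos θ = 3/5, sin θ = -4/5: (-240/13, 0, 23/13) → (-144/13, 192/13, 23/13)
T5 shear: x ← x − 1/2·z: (-144/13, 192/13, 23/13) → (-311/26, 192/13, 23/13)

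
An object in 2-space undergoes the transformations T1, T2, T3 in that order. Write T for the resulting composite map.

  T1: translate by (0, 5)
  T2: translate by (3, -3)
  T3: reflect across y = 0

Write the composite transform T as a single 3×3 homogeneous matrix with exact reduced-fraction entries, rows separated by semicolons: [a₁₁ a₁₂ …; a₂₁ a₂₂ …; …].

T1 = [1 0 0; 0 1 5; 0 0 1]
T2·T1 = [1 0 3; 0 1 2; 0 0 1]
T3·…·T1 = [1 0 3; 0 -1 -2; 0 0 1]

T = [1 0 3; 0 -1 -2; 0 0 1]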